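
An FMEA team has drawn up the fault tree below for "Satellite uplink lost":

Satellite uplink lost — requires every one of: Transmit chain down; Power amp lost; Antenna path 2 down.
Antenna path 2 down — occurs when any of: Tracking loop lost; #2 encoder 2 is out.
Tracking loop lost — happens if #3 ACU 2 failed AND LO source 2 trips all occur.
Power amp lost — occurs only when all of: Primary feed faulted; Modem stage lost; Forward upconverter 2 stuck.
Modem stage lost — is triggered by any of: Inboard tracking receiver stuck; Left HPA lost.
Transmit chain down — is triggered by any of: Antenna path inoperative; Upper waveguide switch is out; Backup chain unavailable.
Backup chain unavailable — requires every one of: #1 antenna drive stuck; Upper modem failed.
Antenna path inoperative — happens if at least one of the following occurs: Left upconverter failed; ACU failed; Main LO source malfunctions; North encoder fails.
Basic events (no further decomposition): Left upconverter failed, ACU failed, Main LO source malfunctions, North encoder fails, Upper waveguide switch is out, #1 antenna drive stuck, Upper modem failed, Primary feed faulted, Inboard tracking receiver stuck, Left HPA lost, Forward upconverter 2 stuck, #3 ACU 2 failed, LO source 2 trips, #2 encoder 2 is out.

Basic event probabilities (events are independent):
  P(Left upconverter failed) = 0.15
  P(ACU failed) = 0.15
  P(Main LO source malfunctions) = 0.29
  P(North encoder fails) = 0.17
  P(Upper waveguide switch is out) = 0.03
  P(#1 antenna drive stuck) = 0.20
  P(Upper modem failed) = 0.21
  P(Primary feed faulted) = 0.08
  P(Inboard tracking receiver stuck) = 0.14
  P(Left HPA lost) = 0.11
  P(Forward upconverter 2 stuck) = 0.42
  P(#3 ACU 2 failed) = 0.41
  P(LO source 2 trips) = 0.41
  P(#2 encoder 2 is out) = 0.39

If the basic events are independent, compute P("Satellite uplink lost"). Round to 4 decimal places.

P(Antenna path inoperative) [OR] = 1 − (1−0.15) × (1−0.15) × (1−0.29) × (1−0.17) = 0.574231
P(Backup chain unavailable) [AND] = 0.20 × 0.21 = 0.042000
P(Transmit chain down) [OR] = 1 − (1−0.574231) × (1−0.03) × (1−0.042000) = 0.604350
P(Modem stage lost) [OR] = 1 − (1−0.14) × (1−0.11) = 0.234600
P(Power amp lost) [AND] = 0.08 × 0.234600 × 0.42 = 0.007883
P(Tracking loop lost) [AND] = 0.41 × 0.41 = 0.168100
P(Antenna path 2 down) [OR] = 1 − (1−0.168100) × (1−0.39) = 0.492541
P(Satellite uplink lost) [AND] = 0.604350 × 0.007883 × 0.492541 = 0.002347
Rounded to 4 decimal places: P(Satellite uplink lost) ≈ 0.0023.

0.0023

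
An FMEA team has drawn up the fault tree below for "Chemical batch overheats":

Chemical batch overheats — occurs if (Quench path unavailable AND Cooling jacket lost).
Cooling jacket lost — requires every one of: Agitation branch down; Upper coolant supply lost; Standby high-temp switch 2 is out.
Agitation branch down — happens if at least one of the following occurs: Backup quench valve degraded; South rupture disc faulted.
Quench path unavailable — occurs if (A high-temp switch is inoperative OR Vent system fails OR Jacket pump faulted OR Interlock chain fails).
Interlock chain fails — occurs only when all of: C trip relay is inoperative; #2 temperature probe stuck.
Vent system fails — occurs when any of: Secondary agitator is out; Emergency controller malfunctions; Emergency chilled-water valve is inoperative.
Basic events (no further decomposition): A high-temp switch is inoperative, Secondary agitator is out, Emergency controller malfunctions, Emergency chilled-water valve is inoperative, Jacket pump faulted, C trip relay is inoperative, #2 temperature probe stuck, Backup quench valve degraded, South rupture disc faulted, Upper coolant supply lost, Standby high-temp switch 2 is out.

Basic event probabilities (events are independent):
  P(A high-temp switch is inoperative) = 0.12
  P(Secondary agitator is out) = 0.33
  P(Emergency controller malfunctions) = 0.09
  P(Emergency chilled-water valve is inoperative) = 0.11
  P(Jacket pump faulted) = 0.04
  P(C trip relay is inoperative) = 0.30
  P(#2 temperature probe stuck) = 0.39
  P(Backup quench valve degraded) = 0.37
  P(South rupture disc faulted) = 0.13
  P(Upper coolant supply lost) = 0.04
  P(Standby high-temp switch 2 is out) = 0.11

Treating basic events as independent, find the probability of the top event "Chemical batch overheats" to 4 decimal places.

0.0012

P(Vent system fails) [OR] = 1 − (1−0.33) × (1−0.09) × (1−0.11) = 0.457367
P(Interlock chain fails) [AND] = 0.30 × 0.39 = 0.117000
P(Quench path unavailable) [OR] = 1 − (1−0.12) × (1−0.457367) × (1−0.04) × (1−0.117000) = 0.595218
P(Agitation branch down) [OR] = 1 − (1−0.37) × (1−0.13) = 0.451900
P(Cooling jacket lost) [AND] = 0.451900 × 0.04 × 0.11 = 0.001988
P(Chemical batch overheats) [AND] = 0.595218 × 0.001988 = 0.001183
Rounded to 4 decimal places: P(Chemical batch overheats) ≈ 0.0012.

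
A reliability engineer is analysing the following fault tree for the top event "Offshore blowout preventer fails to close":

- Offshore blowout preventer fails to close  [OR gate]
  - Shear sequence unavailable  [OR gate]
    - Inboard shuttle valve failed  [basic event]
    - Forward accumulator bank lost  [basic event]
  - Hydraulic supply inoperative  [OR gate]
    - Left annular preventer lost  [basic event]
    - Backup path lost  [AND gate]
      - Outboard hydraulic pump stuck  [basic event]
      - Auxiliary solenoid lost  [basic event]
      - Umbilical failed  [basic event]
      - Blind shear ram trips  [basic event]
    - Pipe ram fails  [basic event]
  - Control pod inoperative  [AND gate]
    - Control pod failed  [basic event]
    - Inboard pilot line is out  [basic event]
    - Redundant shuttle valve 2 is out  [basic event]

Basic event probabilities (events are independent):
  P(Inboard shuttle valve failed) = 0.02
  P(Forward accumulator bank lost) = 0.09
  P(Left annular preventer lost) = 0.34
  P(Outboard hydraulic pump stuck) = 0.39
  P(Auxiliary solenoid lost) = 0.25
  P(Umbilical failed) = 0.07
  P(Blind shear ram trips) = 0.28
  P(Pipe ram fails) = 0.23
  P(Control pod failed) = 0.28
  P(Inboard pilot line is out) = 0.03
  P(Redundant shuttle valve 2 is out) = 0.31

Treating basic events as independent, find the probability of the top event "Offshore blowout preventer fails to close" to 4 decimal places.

0.5488

P(Shear sequence unavailable) [OR] = 1 − (1−0.02) × (1−0.09) = 0.108200
P(Backup path lost) [AND] = 0.39 × 0.25 × 0.07 × 0.28 = 0.001911
P(Hydraulic supply inoperative) [OR] = 1 − (1−0.34) × (1−0.001911) × (1−0.23) = 0.492771
P(Control pod inoperative) [AND] = 0.28 × 0.03 × 0.31 = 0.002604
P(Offshore blowout preventer fails to close) [OR] = 1 − (1−0.108200) × (1−0.492771) × (1−0.002604) = 0.548831
Rounded to 4 decimal places: P(Offshore blowout preventer fails to close) ≈ 0.5488.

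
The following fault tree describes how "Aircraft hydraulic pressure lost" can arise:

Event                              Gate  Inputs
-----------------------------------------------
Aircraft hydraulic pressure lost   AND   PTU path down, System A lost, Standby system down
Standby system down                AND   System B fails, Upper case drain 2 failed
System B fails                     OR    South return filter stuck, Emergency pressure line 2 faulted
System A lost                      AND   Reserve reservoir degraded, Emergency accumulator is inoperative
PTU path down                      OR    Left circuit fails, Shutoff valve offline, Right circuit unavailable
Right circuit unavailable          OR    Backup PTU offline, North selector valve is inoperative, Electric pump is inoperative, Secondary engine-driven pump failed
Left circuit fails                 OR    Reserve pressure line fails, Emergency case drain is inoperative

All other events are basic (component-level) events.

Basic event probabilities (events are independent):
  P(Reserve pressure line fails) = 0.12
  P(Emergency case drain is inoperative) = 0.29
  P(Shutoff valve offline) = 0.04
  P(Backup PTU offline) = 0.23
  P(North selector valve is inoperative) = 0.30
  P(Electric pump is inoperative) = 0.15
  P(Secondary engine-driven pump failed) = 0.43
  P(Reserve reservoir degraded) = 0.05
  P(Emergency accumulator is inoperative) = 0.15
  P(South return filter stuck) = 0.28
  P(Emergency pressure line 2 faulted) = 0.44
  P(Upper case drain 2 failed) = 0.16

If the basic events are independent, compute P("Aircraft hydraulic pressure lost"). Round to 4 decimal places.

0.0006

P(Left circuit fails) [OR] = 1 − (1−0.12) × (1−0.29) = 0.375200
P(Right circuit unavailable) [OR] = 1 − (1−0.23) × (1−0.30) × (1−0.15) × (1−0.43) = 0.738855
P(PTU path down) [OR] = 1 − (1−0.375200) × (1−0.04) × (1−0.738855) = 0.843363
P(System A lost) [AND] = 0.05 × 0.15 = 0.007500
P(System B fails) [OR] = 1 − (1−0.28) × (1−0.44) = 0.596800
P(Standby system down) [AND] = 0.596800 × 0.16 = 0.095488
P(Aircraft hydraulic pressure lost) [AND] = 0.843363 × 0.007500 × 0.095488 = 0.000604
Rounded to 4 decimal places: P(Aircraft hydraulic pressure lost) ≈ 0.0006.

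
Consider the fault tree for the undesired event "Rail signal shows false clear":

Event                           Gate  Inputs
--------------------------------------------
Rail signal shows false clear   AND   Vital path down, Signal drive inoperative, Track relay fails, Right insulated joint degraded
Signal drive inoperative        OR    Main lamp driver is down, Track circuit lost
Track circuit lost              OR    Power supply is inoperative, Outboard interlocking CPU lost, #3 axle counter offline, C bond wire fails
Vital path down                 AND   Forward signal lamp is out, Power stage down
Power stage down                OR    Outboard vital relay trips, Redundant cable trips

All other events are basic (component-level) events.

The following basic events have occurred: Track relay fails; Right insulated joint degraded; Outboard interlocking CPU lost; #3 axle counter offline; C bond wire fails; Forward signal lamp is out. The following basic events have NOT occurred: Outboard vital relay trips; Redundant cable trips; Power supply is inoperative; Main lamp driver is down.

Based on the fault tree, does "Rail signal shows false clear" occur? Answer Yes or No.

Power stage down [OR]: Outboard vital relay trips=not, Redundant cable trips=not → no input occurs → does not occur.
Vital path down [AND]: Forward signal lamp is out=occurs, Power stage down=not → not all inputs occur → does not occur.
Track circuit lost [OR]: Power supply is inoperative=not, Outboard interlocking CPU lost=occurs, #3 axle counter offline=occurs, C bond wire fails=occurs → at least one input occurs → occurs.
Signal drive inoperative [OR]: Main lamp driver is down=not, Track circuit lost=occurs → at least one input occurs → occurs.
Rail signal shows false clear [AND]: Vital path down=not, Signal drive inoperative=occurs, Track relay fails=occurs, Right insulated joint degraded=occurs → not all inputs occur → does not occur.

No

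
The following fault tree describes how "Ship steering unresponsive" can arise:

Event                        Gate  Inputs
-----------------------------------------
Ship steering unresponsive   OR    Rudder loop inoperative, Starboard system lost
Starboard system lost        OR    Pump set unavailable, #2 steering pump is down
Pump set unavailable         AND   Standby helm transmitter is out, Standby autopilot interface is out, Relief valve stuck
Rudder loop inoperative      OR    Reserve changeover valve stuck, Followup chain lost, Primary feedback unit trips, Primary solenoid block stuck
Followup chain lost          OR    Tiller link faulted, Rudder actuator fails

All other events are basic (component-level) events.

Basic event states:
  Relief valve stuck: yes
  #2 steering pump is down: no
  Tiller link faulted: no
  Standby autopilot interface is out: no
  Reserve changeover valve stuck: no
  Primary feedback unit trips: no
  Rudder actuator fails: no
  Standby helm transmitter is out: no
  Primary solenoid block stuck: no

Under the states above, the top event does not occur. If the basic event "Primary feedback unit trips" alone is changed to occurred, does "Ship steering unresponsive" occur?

Yes

Counterfactual: set "Primary feedback unit trips" to occurred.
Followup chain lost [OR]: Tiller link faulted=not, Rudder actuator fails=not → no input occurs → does not occur.
Rudder loop inoperative [OR]: Reserve changeover valve stuck=not, Followup chain lost=not, Primary feedback unit trips=occurs, Primary solenoid block stuck=not → at least one input occurs → occurs.
Pump set unavailable [AND]: Standby helm transmitter is out=not, Standby autopilot interface is out=not, Relief valve stuck=occurs → not all inputs occur → does not occur.
Starboard system lost [OR]: Pump set unavailable=not, #2 steering pump is down=not → no input occurs → does not occur.
Ship steering unresponsive [OR]: Rudder loop inoperative=occurs, Starboard system lost=not → at least one input occurs → occurs.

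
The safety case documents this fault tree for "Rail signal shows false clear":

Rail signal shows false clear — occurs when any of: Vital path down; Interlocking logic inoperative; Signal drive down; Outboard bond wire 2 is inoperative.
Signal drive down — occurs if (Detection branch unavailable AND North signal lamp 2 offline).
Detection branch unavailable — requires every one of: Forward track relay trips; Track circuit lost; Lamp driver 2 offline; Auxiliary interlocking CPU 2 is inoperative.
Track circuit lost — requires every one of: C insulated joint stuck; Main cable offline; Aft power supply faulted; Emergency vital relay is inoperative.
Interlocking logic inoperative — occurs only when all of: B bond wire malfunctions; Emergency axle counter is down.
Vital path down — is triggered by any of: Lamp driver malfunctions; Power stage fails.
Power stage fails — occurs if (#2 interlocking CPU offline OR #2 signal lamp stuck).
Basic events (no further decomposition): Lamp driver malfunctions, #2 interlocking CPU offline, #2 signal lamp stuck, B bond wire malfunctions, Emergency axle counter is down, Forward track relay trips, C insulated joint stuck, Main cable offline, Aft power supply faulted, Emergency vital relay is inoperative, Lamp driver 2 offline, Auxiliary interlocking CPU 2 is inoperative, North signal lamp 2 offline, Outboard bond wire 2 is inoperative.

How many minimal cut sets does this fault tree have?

Power stage fails [OR]: union of children's cut sets → 2 cut set(s).
Vital path down [OR]: union of children's cut sets → 3 cut set(s).
Interlocking logic inoperative [AND]: one cut set from each child combined → 1 × 1 = 1 cut set(s).
Track circuit lost [AND]: one cut set from each child combined → 1 × 1 × 1 × 1 = 1 cut set(s).
Detection branch unavailable [AND]: one cut set from each child combined → 1 × 1 × 1 × 1 = 1 cut set(s).
Signal drive down [AND]: one cut set from each child combined → 1 × 1 = 1 cut set(s).
Rail signal shows false clear [OR]: union of children's cut sets → 6 cut set(s).
Minimal cut sets: {Lamp driver malfunctions}; {#2 interlocking CPU offline}; {#2 signal lamp stuck}; {B bond wire malfunctions, Emergency axle counter is down}; {Aft power supply faulted, Auxiliary interlocking CPU 2 is inoperative, C insulated joint stuck, Emergency vital relay is inoperative, Forward track relay trips, Lamp driver 2 offline, Main cable offline, North signal lamp 2 offline}; {Outboard bond wire 2 is inoperative}.

6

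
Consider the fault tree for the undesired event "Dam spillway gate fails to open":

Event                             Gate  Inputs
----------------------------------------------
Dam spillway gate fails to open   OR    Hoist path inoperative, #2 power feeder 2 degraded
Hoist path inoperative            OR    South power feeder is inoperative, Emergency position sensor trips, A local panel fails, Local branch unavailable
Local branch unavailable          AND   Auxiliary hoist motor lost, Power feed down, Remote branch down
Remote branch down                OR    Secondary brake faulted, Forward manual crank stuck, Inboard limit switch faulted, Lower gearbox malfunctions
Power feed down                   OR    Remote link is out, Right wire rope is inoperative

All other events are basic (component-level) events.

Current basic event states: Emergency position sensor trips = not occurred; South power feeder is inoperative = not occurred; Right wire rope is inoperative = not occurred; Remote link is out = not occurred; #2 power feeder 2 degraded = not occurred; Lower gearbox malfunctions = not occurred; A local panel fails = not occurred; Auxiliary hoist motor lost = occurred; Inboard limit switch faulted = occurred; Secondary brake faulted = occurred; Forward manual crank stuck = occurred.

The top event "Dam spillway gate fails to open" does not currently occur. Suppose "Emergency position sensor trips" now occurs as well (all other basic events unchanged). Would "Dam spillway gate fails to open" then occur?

Yes

Counterfactual: set "Emergency position sensor trips" to occurred.
Power feed down [OR]: Remote link is out=not, Right wire rope is inoperative=not → no input occurs → does not occur.
Remote branch down [OR]: Secondary brake faulted=occurs, Forward manual crank stuck=occurs, Inboard limit switch faulted=occurs, Lower gearbox malfunctions=not → at least one input occurs → occurs.
Local branch unavailable [AND]: Auxiliary hoist motor lost=occurs, Power feed down=not, Remote branch down=occurs → not all inputs occur → does not occur.
Hoist path inoperative [OR]: South power feeder is inoperative=not, Emergency position sensor trips=occurs, A local panel fails=not, Local branch unavailable=not → at least one input occurs → occurs.
Dam spillway gate fails to open [OR]: Hoist path inoperative=occurs, #2 power feeder 2 degraded=not → at least one input occurs → occurs.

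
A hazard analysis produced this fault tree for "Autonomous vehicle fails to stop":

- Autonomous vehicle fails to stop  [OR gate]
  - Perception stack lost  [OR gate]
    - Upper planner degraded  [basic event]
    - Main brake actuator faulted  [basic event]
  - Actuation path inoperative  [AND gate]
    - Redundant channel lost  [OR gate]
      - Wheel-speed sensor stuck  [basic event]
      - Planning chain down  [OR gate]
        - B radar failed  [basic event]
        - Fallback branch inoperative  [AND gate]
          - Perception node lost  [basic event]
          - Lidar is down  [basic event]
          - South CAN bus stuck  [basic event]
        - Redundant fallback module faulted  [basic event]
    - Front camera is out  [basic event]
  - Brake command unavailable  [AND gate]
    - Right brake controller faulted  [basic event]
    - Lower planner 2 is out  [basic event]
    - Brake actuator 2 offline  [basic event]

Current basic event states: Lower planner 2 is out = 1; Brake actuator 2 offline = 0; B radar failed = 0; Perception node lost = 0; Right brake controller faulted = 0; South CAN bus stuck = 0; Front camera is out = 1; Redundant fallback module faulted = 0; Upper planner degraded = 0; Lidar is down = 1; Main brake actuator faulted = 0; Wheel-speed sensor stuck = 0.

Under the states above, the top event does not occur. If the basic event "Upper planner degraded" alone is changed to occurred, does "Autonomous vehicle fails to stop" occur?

Counterfactual: set "Upper planner degraded" to occurred.
Perception stack lost [OR]: Upper planner degraded=occurs, Main brake actuator faulted=not → at least one input occurs → occurs.
Fallback branch inoperative [AND]: Perception node lost=not, Lidar is down=occurs, South CAN bus stuck=not → not all inputs occur → does not occur.
Planning chain down [OR]: B radar failed=not, Fallback branch inoperative=not, Redundant fallback module faulted=not → no input occurs → does not occur.
Redundant channel lost [OR]: Wheel-speed sensor stuck=not, Planning chain down=not → no input occurs → does not occur.
Actuation path inoperative [AND]: Redundant channel lost=not, Front camera is out=occurs → not all inputs occur → does not occur.
Brake command unavailable [AND]: Right brake controller faulted=not, Lower planner 2 is out=occurs, Brake actuator 2 offline=not → not all inputs occur → does not occur.
Autonomous vehicle fails to stop [OR]: Perception stack lost=occurs, Actuation path inoperative=not, Brake command unavailable=not → at least one input occurs → occurs.

Yes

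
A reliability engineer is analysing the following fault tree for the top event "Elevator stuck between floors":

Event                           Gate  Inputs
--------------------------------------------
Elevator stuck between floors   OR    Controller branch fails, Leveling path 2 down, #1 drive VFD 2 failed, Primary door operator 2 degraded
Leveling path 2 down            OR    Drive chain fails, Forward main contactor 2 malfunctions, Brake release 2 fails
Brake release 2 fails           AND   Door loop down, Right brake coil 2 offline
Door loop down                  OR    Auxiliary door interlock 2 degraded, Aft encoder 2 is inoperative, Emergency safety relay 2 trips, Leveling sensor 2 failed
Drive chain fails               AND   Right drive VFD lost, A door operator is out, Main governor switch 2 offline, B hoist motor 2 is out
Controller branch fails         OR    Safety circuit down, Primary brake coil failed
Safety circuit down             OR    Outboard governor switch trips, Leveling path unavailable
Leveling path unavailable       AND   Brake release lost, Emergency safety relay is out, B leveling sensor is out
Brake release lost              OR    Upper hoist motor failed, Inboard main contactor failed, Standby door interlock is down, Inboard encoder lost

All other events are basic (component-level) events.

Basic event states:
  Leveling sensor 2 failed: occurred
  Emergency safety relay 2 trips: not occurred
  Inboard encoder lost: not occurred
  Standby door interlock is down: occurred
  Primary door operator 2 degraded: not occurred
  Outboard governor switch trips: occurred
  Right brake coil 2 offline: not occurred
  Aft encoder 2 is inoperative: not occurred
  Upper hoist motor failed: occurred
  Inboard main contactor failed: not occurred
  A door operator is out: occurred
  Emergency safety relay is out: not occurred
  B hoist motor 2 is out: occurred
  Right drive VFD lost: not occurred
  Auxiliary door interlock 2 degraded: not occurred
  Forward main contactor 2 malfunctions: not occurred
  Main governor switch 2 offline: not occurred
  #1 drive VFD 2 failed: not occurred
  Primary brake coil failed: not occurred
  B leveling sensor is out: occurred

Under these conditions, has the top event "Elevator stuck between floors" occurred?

Brake release lost [OR]: Upper hoist motor failed=occurs, Inboard main contactor failed=not, Standby door interlock is down=occurs, Inboard encoder lost=not → at least one input occurs → occurs.
Leveling path unavailable [AND]: Brake release lost=occurs, Emergency safety relay is out=not, B leveling sensor is out=occurs → not all inputs occur → does not occur.
Safety circuit down [OR]: Outboard governor switch trips=occurs, Leveling path unavailable=not → at least one input occurs → occurs.
Controller branch fails [OR]: Safety circuit down=occurs, Primary brake coil failed=not → at least one input occurs → occurs.
Drive chain fails [AND]: Right drive VFD lost=not, A door operator is out=occurs, Main governor switch 2 offline=not, B hoist motor 2 is out=occurs → not all inputs occur → does not occur.
Door loop down [OR]: Auxiliary door interlock 2 degraded=not, Aft encoder 2 is inoperative=not, Emergency safety relay 2 trips=not, Leveling sensor 2 failed=occurs → at least one input occurs → occurs.
Brake release 2 fails [AND]: Door loop down=occurs, Right brake coil 2 offline=not → not all inputs occur → does not occur.
Leveling path 2 down [OR]: Drive chain fails=not, Forward main contactor 2 malfunctions=not, Brake release 2 fails=not → no input occurs → does not occur.
Elevator stuck between floors [OR]: Controller branch fails=occurs, Leveling path 2 down=not, #1 drive VFD 2 failed=not, Primary door operator 2 degraded=not → at least one input occurs → occurs.

Yes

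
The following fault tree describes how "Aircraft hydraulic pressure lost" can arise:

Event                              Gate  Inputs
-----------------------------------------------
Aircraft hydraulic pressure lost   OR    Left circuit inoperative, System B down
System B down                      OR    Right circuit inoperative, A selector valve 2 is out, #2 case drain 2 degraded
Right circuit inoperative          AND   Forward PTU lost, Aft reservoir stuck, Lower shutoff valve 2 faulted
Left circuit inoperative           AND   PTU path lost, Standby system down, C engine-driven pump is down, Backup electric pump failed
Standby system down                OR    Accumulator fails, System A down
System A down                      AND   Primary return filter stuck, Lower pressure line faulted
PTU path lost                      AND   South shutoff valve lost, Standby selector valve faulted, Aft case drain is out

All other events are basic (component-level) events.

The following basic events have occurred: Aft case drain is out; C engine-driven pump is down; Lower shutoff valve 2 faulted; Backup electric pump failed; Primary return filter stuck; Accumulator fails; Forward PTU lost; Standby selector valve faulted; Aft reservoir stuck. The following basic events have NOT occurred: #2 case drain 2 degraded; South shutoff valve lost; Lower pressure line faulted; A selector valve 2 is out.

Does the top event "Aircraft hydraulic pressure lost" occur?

PTU path lost [AND]: South shutoff valve lost=not, Standby selector valve faulted=occurs, Aft case drain is out=occurs → not all inputs occur → does not occur.
System A down [AND]: Primary return filter stuck=occurs, Lower pressure line faulted=not → not all inputs occur → does not occur.
Standby system down [OR]: Accumulator fails=occurs, System A down=not → at least one input occurs → occurs.
Left circuit inoperative [AND]: PTU path lost=not, Standby system down=occurs, C engine-driven pump is down=occurs, Backup electric pump failed=occurs → not all inputs occur → does not occur.
Right circuit inoperative [AND]: Forward PTU lost=occurs, Aft reservoir stuck=occurs, Lower shutoff valve 2 faulted=occurs → all inputs occur → occurs.
System B down [OR]: Right circuit inoperative=occurs, A selector valve 2 is out=not, #2 case drain 2 degraded=not → at least one input occurs → occurs.
Aircraft hydraulic pressure lost [OR]: Left circuit inoperative=not, System B down=occurs → at least one input occurs → occurs.

Yes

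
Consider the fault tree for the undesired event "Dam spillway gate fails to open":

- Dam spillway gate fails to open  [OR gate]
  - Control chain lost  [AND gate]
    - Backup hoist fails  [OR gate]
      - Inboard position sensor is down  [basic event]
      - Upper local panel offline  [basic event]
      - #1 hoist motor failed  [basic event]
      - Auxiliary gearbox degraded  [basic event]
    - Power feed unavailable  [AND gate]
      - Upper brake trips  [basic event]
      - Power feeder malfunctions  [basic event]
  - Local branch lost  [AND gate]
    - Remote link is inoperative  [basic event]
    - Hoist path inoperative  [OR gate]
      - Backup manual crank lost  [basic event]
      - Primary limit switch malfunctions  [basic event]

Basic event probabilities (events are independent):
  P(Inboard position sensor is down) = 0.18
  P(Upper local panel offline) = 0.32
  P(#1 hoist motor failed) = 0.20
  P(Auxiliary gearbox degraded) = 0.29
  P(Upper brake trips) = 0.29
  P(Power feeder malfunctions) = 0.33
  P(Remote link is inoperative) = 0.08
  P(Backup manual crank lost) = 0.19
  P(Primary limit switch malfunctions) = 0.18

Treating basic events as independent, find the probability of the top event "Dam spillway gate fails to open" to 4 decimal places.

P(Backup hoist fails) [OR] = 1 − (1−0.18) × (1−0.32) × (1−0.20) × (1−0.29) = 0.683283
P(Power feed unavailable) [AND] = 0.29 × 0.33 = 0.095700
P(Control chain lost) [AND] = 0.683283 × 0.095700 = 0.065390
P(Hoist path inoperative) [OR] = 1 − (1−0.19) × (1−0.18) = 0.335800
P(Local branch lost) [AND] = 0.08 × 0.335800 = 0.026864
P(Dam spillway gate fails to open) [OR] = 1 − (1−0.065390) × (1−0.026864) = 0.090497
Rounded to 4 decimal places: P(Dam spillway gate fails to open) ≈ 0.0905.

0.0905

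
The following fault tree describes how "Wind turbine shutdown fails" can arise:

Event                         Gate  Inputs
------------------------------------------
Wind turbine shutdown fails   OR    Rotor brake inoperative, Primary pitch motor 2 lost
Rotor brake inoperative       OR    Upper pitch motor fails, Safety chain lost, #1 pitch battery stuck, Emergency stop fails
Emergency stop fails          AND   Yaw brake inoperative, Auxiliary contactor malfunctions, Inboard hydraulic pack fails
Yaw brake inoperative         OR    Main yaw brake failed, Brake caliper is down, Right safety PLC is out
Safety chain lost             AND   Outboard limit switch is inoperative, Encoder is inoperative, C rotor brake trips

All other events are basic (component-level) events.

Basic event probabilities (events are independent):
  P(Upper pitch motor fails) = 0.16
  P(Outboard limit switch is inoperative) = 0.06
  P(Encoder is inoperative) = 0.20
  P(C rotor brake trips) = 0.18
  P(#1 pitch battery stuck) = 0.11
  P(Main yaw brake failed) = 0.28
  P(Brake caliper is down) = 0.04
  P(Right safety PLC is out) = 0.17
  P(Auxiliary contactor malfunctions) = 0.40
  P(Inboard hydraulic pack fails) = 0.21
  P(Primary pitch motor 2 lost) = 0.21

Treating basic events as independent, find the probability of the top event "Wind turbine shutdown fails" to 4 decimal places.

0.4318

P(Safety chain lost) [AND] = 0.06 × 0.20 × 0.18 = 0.002160
P(Yaw brake inoperative) [OR] = 1 − (1−0.28) × (1−0.04) × (1−0.17) = 0.426304
P(Emergency stop fails) [AND] = 0.426304 × 0.40 × 0.21 = 0.035810
P(Rotor brake inoperative) [OR] = 1 − (1−0.16) × (1−0.002160) × (1−0.11) × (1−0.035810) = 0.280729
P(Wind turbine shutdown fails) [OR] = 1 − (1−0.280729) × (1−0.21) = 0.431776
Rounded to 4 decimal places: P(Wind turbine shutdown fails) ≈ 0.4318.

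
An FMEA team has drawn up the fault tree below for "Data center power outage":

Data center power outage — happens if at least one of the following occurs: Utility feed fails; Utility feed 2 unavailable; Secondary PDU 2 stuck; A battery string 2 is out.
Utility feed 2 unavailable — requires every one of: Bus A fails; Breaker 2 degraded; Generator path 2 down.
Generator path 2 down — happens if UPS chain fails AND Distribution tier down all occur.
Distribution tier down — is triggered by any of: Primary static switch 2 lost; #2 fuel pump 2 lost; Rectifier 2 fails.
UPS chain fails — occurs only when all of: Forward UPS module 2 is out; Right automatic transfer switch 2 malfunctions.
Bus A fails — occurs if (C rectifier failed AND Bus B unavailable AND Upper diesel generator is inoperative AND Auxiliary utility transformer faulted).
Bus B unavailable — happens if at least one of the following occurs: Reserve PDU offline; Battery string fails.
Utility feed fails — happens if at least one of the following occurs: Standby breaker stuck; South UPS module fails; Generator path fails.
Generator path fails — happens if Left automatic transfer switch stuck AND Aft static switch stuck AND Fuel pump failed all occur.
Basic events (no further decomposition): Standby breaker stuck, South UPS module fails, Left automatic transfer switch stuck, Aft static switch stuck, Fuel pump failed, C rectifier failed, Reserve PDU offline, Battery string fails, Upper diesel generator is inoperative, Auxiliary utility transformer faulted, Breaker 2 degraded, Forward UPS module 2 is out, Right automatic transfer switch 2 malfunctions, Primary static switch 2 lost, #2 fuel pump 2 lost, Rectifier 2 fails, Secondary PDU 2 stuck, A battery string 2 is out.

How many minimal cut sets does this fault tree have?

11

Generator path fails [AND]: one cut set from each child combined → 1 × 1 × 1 = 1 cut set(s).
Utility feed fails [OR]: union of children's cut sets → 3 cut set(s).
Bus B unavailable [OR]: union of children's cut sets → 2 cut set(s).
Bus A fails [AND]: one cut set from each child combined → 1 × 2 × 1 × 1 = 2 cut set(s).
UPS chain fails [AND]: one cut set from each child combined → 1 × 1 = 1 cut set(s).
Distribution tier down [OR]: union of children's cut sets → 3 cut set(s).
Generator path 2 down [AND]: one cut set from each child combined → 1 × 3 = 3 cut set(s).
Utility feed 2 unavailable [AND]: one cut set from each child combined → 2 × 1 × 3 = 6 cut set(s).
Data center power outage [OR]: union of children's cut sets → 11 cut set(s).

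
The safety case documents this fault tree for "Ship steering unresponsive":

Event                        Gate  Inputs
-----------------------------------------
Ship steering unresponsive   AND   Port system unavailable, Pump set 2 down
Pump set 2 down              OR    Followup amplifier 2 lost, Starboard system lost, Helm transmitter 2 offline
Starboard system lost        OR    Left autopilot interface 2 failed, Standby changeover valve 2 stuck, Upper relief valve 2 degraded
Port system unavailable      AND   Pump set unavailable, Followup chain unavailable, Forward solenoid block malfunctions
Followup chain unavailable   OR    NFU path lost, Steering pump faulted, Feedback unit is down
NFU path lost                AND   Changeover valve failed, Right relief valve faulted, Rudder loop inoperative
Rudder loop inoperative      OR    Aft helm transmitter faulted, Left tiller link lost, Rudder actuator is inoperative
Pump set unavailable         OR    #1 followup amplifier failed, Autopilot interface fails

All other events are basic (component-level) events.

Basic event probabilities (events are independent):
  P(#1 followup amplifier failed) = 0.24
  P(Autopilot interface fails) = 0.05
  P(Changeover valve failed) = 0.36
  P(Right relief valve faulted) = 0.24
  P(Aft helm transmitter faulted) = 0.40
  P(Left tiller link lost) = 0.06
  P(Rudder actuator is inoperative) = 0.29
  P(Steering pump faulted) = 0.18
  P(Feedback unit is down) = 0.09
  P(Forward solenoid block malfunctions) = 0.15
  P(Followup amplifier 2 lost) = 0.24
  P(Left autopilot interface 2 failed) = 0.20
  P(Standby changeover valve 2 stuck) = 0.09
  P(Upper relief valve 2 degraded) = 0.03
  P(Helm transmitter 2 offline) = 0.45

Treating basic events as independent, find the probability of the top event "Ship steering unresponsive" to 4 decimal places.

P(Pump set unavailable) [OR] = 1 − (1−0.24) × (1−0.05) = 0.278000
P(Rudder loop inoperative) [OR] = 1 − (1−0.40) × (1−0.06) × (1−0.29) = 0.599560
P(NFU path lost) [AND] = 0.36 × 0.24 × 0.599560 = 0.051802
P(Followup chain unavailable) [OR] = 1 − (1−0.051802) × (1−0.18) × (1−0.09) = 0.292455
P(Port system unavailable) [AND] = 0.278000 × 0.292455 × 0.15 = 0.012195
P(Starboard system lost) [OR] = 1 − (1−0.20) × (1−0.09) × (1−0.03) = 0.293840
P(Pump set 2 down) [OR] = 1 − (1−0.24) × (1−0.293840) × (1−0.45) = 0.704825
P(Ship steering unresponsive) [AND] = 0.012195 × 0.704825 = 0.008595
Rounded to 4 decimal places: P(Ship steering unresponsive) ≈ 0.0086.

0.0086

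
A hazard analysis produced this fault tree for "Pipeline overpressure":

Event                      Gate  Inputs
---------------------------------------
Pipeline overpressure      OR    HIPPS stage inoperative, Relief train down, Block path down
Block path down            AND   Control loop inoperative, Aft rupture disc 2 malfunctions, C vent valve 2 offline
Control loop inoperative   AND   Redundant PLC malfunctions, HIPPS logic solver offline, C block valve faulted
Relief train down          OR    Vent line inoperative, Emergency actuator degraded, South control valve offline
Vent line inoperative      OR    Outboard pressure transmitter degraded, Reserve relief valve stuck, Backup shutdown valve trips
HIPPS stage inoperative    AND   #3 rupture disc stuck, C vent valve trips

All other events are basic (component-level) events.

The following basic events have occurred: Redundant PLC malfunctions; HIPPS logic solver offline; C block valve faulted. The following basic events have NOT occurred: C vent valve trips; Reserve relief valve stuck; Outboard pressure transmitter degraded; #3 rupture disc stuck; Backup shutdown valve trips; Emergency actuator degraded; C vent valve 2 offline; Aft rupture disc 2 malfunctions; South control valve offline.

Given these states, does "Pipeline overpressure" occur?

HIPPS stage inoperative [AND]: #3 rupture disc stuck=not, C vent valve trips=not → not all inputs occur → does not occur.
Vent line inoperative [OR]: Outboard pressure transmitter degraded=not, Reserve relief valve stuck=not, Backup shutdown valve trips=not → no input occurs → does not occur.
Relief train down [OR]: Vent line inoperative=not, Emergency actuator degraded=not, South control valve offline=not → no input occurs → does not occur.
Control loop inoperative [AND]: Redundant PLC malfunctions=occurs, HIPPS logic solver offline=occurs, C block valve faulted=occurs → all inputs occur → occurs.
Block path down [AND]: Control loop inoperative=occurs, Aft rupture disc 2 malfunctions=not, C vent valve 2 offline=not → not all inputs occur → does not occur.
Pipeline overpressure [OR]: HIPPS stage inoperative=not, Relief train down=not, Block path down=not → no input occurs → does not occur.

No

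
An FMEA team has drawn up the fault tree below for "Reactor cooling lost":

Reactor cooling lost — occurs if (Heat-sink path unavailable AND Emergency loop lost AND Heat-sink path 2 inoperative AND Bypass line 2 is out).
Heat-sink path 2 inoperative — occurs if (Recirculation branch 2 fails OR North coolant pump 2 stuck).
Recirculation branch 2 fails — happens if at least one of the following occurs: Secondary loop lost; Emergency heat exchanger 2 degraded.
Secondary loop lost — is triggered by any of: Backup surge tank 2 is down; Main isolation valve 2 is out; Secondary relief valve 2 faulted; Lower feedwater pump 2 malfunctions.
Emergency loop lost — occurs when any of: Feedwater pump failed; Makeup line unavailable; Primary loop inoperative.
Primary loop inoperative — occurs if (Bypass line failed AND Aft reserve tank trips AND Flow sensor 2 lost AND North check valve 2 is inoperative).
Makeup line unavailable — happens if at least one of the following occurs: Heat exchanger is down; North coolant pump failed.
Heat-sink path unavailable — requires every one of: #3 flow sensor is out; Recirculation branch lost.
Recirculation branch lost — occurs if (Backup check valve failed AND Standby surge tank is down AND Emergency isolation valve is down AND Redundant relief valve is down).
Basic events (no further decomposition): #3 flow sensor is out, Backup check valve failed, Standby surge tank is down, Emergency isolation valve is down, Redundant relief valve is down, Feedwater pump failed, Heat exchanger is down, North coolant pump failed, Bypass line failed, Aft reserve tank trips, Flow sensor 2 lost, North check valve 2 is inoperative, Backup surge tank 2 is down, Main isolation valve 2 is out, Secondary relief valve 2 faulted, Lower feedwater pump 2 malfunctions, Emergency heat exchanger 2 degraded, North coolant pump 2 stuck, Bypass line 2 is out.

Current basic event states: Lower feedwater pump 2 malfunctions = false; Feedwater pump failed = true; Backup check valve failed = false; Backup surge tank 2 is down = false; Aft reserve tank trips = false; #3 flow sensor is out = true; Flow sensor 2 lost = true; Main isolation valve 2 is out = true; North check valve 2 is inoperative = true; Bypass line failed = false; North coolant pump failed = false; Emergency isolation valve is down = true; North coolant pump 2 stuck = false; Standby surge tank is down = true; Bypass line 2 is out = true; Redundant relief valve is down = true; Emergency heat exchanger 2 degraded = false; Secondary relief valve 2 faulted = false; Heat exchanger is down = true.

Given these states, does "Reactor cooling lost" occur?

No

Recirculation branch lost [AND]: Backup check valve failed=not, Standby surge tank is down=occurs, Emergency isolation valve is down=occurs, Redundant relief valve is down=occurs → not all inputs occur → does not occur.
Heat-sink path unavailable [AND]: #3 flow sensor is out=occurs, Recirculation branch lost=not → not all inputs occur → does not occur.
Makeup line unavailable [OR]: Heat exchanger is down=occurs, North coolant pump failed=not → at least one input occurs → occurs.
Primary loop inoperative [AND]: Bypass line failed=not, Aft reserve tank trips=not, Flow sensor 2 lost=occurs, North check valve 2 is inoperative=occurs → not all inputs occur → does not occur.
Emergency loop lost [OR]: Feedwater pump failed=occurs, Makeup line unavailable=occurs, Primary loop inoperative=not → at least one input occurs → occurs.
Secondary loop lost [OR]: Backup surge tank 2 is down=not, Main isolation valve 2 is out=occurs, Secondary relief valve 2 faulted=not, Lower feedwater pump 2 malfunctions=not → at least one input occurs → occurs.
Recirculation branch 2 fails [OR]: Secondary loop lost=occurs, Emergency heat exchanger 2 degraded=not → at least one input occurs → occurs.
Heat-sink path 2 inoperative [OR]: Recirculation branch 2 fails=occurs, North coolant pump 2 stuck=not → at least one input occurs → occurs.
Reactor cooling lost [AND]: Heat-sink path unavailable=not, Emergency loop lost=occurs, Heat-sink path 2 inoperative=occurs, Bypass line 2 is out=occurs → not all inputs occur → does not occur.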